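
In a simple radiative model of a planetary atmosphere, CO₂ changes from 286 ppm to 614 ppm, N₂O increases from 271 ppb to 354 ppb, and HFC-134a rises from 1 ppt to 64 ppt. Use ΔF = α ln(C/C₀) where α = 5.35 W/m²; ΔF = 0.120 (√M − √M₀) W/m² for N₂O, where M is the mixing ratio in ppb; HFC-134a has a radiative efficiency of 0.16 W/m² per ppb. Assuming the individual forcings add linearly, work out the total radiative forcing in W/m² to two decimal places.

ΔF = 4.38 W/m²

CO₂: 5.35 × ln(614/286) = 5.35 × ln(2.14685) = 5.35 × 0.76400 = 4.0874 W/m².
N₂O: 0.120 × (√354 − √271) = 0.120 × (18.8149 − 16.4621) = 0.120 × 2.3528 = 0.2823 W/m².
HFC-134a: Δ = 64 − 1 = 63 ppt = 0.063 ppb; ΔF = 0.16 × 0.063 = 0.0101 W/m².
Total ΔF = 4.0874 + 0.2823 + 0.0101 = 4.3798 W/m².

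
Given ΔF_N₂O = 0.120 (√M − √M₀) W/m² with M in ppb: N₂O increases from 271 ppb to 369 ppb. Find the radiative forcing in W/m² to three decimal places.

ΔF = 0.330 W/m²

N₂O: 0.120 × (√369 − √271) = 0.120 × (19.2094 − 16.4621) = 0.120 × 2.7473 = 0.3297 W/m².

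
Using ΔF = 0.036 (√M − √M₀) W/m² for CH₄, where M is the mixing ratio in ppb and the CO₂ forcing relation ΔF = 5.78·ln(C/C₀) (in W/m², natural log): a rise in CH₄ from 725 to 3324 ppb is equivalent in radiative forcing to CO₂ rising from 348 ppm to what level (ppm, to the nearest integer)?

CH₄ forcing: 0.036 × (√3324 − √725) = 0.036 × (57.6541 − 26.9258) = 0.036 × 30.7283 = 1.10622 W/m².
Set 5.78 ln(C/348) = 1.10622: ln(C/348) = 1.10622/5.78 = 0.19139, so C = 348 × e^0.19139 = 348 × 1.21093 = 421.40 ppm.

C ≈ 421 ppm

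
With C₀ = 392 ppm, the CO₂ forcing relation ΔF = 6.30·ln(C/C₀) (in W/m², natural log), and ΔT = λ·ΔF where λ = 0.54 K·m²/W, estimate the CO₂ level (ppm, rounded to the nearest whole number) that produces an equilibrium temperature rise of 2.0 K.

Required forcing: ΔF = ΔT/λ = 2.0/0.54 = 3.7037 W/m².
Then ln(C/392) = ΔF/6.30 = 3.7037/6.30 = 0.58789.
So C = 392 × e^0.58789 = 392 × 1.80019 = 705.67 ppm.

C ≈ 706 ppm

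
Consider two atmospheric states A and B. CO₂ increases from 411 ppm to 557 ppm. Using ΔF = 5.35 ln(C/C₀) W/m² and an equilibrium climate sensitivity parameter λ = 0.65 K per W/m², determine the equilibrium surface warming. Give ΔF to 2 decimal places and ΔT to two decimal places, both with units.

CO₂: 5.35 × ln(557/411) = 5.35 × ln(1.35523) = 5.35 × 0.30397 = 1.6262 W/m².
ΔT = λ ΔF = 0.65 × 1.63 = 1.0595 K.

ΔF = 1.63 W/m²; ΔT = 1.06 K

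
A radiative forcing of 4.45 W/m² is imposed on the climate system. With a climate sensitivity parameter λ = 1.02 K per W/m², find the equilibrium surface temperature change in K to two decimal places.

ΔT = λ ΔF = 1.02 × 4.45 = 4.5390 K.

ΔT = 4.54 K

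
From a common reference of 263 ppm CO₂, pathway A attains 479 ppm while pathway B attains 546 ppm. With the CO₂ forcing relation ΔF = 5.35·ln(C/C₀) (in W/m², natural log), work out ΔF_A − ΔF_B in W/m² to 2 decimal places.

ΔF_A − ΔF_B = -0.70 W/m²

ΔF_A = 5.35 ln(479/263) = 5.35 × 0.59955 = 3.2076 W/m².
ΔF_B = 5.35 ln(546/263) = 5.35 × 0.73046 = 3.9080 W/m².
Difference: 3.2076 − 3.9080 = -0.7004 W/m².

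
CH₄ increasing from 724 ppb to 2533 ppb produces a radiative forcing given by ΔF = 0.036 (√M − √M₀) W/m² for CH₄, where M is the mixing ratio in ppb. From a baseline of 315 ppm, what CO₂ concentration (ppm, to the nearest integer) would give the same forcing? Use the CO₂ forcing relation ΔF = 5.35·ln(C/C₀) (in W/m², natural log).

C ≈ 369 ppm

CH₄ forcing: 0.036 × (√2533 − √724) = 0.036 × (50.3289 − 26.9072) = 0.036 × 23.4217 = 0.84318 W/m².
Set 5.35 ln(C/315) = 0.84318: ln(C/315) = 0.84318/5.35 = 0.15760, so C = 315 × e^0.15760 = 315 × 1.17070 = 368.77 ppm.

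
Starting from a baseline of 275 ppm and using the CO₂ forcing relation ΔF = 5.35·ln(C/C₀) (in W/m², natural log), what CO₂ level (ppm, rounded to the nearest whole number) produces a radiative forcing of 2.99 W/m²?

C ≈ 481 ppm

Set 5.35 ln(C/275) = 2.99, so ln(C/275) = 2.99/5.35 = 0.55888.
Then C/275 = e^0.55888 = 1.74871, giving C = 275 × 1.74871 = 480.90 ppm.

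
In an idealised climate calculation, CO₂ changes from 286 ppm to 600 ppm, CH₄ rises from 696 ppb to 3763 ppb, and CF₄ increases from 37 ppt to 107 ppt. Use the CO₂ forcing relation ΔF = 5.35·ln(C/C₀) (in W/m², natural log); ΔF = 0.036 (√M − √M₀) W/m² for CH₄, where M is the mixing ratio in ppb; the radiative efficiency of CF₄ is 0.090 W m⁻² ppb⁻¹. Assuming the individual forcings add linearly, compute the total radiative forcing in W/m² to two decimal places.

ΔF = 5.23 W/m²

CO₂: 5.35 × ln(600/286) = 5.35 × ln(2.09790) = 5.35 × 0.74094 = 3.9640 W/m².
CH₄: 0.036 × (√3763 − √696) = 0.036 × (61.3433 − 26.3818) = 0.036 × 34.9615 = 1.2586 W/m².
CF₄: Δ = 107 − 37 = 70 ppt = 0.070 ppb; ΔF = 0.090 × 0.070 = 0.0063 W/m².
Total ΔF = 3.9640 + 1.2586 + 0.0063 = 5.2289 W/m².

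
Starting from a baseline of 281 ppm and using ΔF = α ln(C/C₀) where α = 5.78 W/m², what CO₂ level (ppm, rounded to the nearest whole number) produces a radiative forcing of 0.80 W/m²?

C ≈ 323 ppm

Set 5.78 ln(C/281) = 0.80, so ln(C/281) = 0.80/5.78 = 0.13841.
Then C/281 = e^0.13841 = 1.14845, giving C = 281 × 1.14845 = 322.71 ppm.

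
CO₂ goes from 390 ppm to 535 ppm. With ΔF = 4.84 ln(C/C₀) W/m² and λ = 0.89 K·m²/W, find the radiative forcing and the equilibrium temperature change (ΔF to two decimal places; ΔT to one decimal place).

CO₂: 4.84 × ln(535/390) = 4.84 × ln(1.37179) = 4.84 × 0.31612 = 1.5300 W/m².
ΔT = λ ΔF = 0.89 × 1.53 = 1.3617 K.

ΔF = 1.53 W/m²; ΔT = 1.4 K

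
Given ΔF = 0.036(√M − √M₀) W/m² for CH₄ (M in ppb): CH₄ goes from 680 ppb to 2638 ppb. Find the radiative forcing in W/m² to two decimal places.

ΔF = 0.91 W/m²

CH₄: 0.036 × (√2638 − √680) = 0.036 × (51.3615 − 26.0768) = 0.036 × 25.2847 = 0.9102 W/m².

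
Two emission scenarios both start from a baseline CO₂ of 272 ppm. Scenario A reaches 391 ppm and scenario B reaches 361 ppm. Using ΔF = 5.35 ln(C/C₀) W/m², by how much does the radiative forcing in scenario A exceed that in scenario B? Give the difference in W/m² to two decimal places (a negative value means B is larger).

ΔF_A = 5.35 ln(391/272) = 5.35 × 0.36291 = 1.9416 W/m².
ΔF_B = 5.35 ln(361/272) = 5.35 × 0.28308 = 1.5145 W/m².
Difference: 1.9416 − 1.5145 = 0.4271 W/m².

ΔF_A − ΔF_B = 0.43 W/m²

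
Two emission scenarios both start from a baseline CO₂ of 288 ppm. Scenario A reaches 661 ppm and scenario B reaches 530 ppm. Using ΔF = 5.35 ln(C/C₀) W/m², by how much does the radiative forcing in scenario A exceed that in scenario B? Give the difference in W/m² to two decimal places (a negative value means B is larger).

ΔF_A − ΔF_B = 1.18 W/m²

ΔF_A = 5.35 ln(661/288) = 5.35 × 0.83079 = 4.4447 W/m².
ΔF_B = 5.35 ln(530/288) = 5.35 × 0.60992 = 3.2631 W/m².
Difference: 4.4447 − 3.2631 = 1.1816 W/m².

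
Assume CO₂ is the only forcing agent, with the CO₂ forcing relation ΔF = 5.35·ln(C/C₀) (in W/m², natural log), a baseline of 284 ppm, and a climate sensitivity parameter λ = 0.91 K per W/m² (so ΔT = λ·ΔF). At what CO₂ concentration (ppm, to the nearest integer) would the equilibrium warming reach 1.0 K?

C ≈ 349 ppm

Required forcing: ΔF = ΔT/λ = 1.0/0.91 = 1.0989 W/m².
Then ln(C/284) = ΔF/5.35 = 1.0989/5.35 = 0.20540.
So C = 284 × e^0.20540 = 284 × 1.22802 = 348.76 ppm.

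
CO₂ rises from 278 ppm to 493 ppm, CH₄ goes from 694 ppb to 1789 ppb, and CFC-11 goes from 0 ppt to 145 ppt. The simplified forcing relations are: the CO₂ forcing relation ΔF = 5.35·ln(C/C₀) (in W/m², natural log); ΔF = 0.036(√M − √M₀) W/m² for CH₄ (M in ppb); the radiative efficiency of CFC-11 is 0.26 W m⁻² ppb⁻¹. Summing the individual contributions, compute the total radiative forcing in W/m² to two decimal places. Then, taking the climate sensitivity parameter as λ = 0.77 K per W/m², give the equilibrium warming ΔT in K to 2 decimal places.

CO₂: 5.35 × ln(493/278) = 5.35 × ln(1.77338) = 5.35 × 0.57289 = 3.0650 W/m².
CH₄: 0.036 × (√1789 − √694) = 0.036 × (42.2966 − 26.3439) = 0.036 × 15.9527 = 0.5743 W/m².
CFC-11: Δ = 145 − 0 = 145 ppt = 0.145 ppb; ΔF = 0.26 × 0.145 = 0.0377 W/m².
Total ΔF = 3.0650 + 0.5743 + 0.0377 = 3.6770 W/m².
ΔT = λ ΔF = 0.77 × 3.68 = 2.8336 K.

ΔF = 3.68 W/m²; ΔT = 2.83 K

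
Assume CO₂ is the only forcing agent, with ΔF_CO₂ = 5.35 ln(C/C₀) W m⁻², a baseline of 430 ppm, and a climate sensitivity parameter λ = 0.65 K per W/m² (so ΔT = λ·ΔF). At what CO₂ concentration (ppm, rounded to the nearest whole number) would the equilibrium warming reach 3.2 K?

Required forcing: ΔF = ΔT/λ = 3.2/0.65 = 4.9231 W/m².
Then ln(C/430) = ΔF/5.35 = 4.9231/5.35 = 0.92021.
So C = 430 × e^0.92021 = 430 × 2.50982 = 1079.22 ppm.

C ≈ 1079 ppm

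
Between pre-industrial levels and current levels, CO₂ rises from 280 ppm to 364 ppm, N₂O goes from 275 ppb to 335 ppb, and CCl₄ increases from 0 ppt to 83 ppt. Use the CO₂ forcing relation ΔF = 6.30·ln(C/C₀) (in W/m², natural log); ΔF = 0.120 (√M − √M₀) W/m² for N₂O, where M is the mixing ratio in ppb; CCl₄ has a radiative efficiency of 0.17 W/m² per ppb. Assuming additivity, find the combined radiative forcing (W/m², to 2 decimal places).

ΔF = 1.87 W/m²

CO₂: 6.30 × ln(364/280) = 6.30 × ln(1.30000) = 6.30 × 0.26236 = 1.6529 W/m².
N₂O: 0.120 × (√335 − √275) = 0.120 × (18.3030 − 16.5831) = 0.120 × 1.7199 = 0.2064 W/m².
CCl₄: Δ = 83 − 0 = 83 ppt = 0.083 ppb; ΔF = 0.17 × 0.083 = 0.0141 W/m².
Total ΔF = 1.6529 + 0.2064 + 0.0141 = 1.8734 W/m².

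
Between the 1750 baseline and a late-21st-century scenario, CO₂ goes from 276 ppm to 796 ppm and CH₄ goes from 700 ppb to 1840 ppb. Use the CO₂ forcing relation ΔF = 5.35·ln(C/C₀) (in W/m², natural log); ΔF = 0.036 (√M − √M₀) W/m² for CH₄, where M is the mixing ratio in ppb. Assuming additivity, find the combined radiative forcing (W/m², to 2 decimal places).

CO₂: 5.35 × ln(796/276) = 5.35 × ln(2.88406) = 5.35 × 1.05920 = 5.6667 W/m².
CH₄: 0.036 × (√1840 − √700) = 0.036 × (42.8952 − 26.4575) = 0.036 × 16.4377 = 0.5918 W/m².
Total ΔF = 5.6667 + 0.5918 = 6.2585 W/m².

ΔF = 6.26 W/m²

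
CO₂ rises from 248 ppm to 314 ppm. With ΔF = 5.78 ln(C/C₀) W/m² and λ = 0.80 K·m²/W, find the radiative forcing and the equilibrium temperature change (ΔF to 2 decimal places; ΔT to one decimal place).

ΔF = 1.36 W/m²; ΔT = 1.1 K

CO₂: 5.78 × ln(314/248) = 5.78 × ln(1.26613) = 5.78 × 0.23597 = 1.3639 W/m².
ΔT = λ ΔF = 0.80 × 1.36 = 1.0880 K.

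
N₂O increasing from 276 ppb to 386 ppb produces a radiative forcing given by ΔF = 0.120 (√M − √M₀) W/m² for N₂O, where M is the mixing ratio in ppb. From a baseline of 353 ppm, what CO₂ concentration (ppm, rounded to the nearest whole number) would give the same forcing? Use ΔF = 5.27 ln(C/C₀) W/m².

C ≈ 378 ppm

N₂O forcing: 0.120 × (√386 − √276) = 0.120 × (19.6469 − 16.6132) = 0.120 × 3.0337 = 0.36404 W/m².
Set 5.27 ln(C/353) = 0.36404: ln(C/353) = 0.36404/5.27 = 0.06908, so C = 353 × e^0.06908 = 353 × 1.07152 = 378.25 ppm.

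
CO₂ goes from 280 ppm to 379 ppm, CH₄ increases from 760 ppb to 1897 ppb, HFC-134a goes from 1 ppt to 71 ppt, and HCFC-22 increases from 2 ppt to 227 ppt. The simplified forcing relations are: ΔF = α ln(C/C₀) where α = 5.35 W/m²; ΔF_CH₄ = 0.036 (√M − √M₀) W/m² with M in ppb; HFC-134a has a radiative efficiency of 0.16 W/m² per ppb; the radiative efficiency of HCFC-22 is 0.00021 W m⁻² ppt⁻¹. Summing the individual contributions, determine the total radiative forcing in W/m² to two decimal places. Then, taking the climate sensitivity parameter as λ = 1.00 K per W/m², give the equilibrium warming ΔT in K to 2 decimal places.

CO₂: 5.35 × ln(379/280) = 5.35 × ln(1.35357) = 5.35 × 0.30275 = 1.6197 W/m².
CH₄: 0.036 × (√1897 − √760) = 0.036 × (43.5546 − 27.5681) = 0.036 × 15.9865 = 0.5755 W/m².
HFC-134a: Δ = 71 − 1 = 70 ppt = 0.070 ppb; ΔF = 0.16 × 0.070 = 0.0112 W/m².
HCFC-22: ΔF = 0.00021 × (227 − 2) = 0.00021 × 225 = 0.0473 W/m².
Total ΔF = 1.6197 + 0.5755 + 0.0112 + 0.0473 = 2.2537 W/m².
ΔT = λ ΔF = 1.00 × 2.25 = 2.2500 K.

ΔF = 2.25 W/m²; ΔT = 2.25 K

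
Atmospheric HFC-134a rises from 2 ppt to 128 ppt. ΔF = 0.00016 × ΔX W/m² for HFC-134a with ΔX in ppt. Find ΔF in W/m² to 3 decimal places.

ΔF = 0.020 W/m²

HFC-134a: ΔF = 0.00016 × (128 − 2) = 0.00016 × 126 = 0.0202 W/m².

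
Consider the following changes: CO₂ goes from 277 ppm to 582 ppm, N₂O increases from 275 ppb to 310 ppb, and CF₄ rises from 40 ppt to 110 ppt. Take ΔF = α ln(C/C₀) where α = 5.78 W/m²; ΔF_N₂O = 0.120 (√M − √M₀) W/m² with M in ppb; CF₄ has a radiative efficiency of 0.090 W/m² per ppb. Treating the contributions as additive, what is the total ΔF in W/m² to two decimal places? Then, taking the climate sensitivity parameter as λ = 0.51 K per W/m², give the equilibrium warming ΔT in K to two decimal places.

CO₂: 5.78 × ln(582/277) = 5.78 × ln(2.10108) = 5.78 × 0.74245 = 4.2914 W/m².
N₂O: 0.120 × (√310 − √275) = 0.120 × (17.6068 − 16.5831) = 0.120 × 1.0237 = 0.1228 W/m².
CF₄: Δ = 110 − 40 = 70 ppt = 0.070 ppb; ΔF = 0.090 × 0.070 = 0.0063 W/m².
Total ΔF = 4.2914 + 0.1228 + 0.0063 = 4.4205 W/m².
ΔT = λ ΔF = 0.51 × 4.42 = 2.2542 K.

ΔF = 4.42 W/m²; ΔT = 2.25 K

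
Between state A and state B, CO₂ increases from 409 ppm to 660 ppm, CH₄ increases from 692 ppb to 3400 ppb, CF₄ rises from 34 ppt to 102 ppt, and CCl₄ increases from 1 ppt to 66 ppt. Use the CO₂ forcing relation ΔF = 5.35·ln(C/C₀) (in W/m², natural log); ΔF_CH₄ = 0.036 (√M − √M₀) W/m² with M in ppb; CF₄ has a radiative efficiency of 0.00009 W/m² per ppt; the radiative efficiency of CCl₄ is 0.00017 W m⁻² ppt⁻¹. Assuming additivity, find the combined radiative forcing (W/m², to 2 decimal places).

ΔF = 3.73 W/m²

CO₂: 5.35 × ln(660/409) = 5.35 × ln(1.61369) = 5.35 × 0.47852 = 2.5601 W/m².
CH₄: 0.036 × (√3400 − √692) = 0.036 × (58.3095 − 26.3059) = 0.036 × 32.0036 = 1.1521 W/m².
CF₄: ΔF = 0.00009 × (102 − 34) = 0.00009 × 68 = 0.0061 W/m².
CCl₄: ΔF = 0.00017 × (66 − 1) = 0.00017 × 65 = 0.0111 W/m².
Total ΔF = 2.5601 + 1.1521 + 0.0061 + 0.0111 = 3.7294 W/m².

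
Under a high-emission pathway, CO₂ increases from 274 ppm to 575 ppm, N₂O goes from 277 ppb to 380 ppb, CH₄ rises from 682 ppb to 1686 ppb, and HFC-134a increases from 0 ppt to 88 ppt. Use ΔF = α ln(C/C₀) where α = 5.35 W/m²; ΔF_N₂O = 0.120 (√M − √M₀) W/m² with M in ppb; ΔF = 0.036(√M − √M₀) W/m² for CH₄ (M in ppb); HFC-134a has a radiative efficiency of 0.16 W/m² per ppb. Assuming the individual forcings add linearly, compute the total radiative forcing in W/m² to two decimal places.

CO₂: 5.35 × ln(575/274) = 5.35 × ln(2.09854) = 5.35 × 0.74124 = 3.9656 W/m².
N₂O: 0.120 × (√380 − √277) = 0.120 × (19.4936 − 16.6433) = 0.120 × 2.8503 = 0.3420 W/m².
CH₄: 0.036 × (√1686 − √682) = 0.036 × (41.0609 − 26.1151) = 0.036 × 14.9458 = 0.5380 W/m².
HFC-134a: Δ = 88 − 0 = 88 ppt = 0.088 ppb; ΔF = 0.16 × 0.088 = 0.0141 W/m².
Total ΔF = 3.9656 + 0.3420 + 0.5380 + 0.0141 = 4.8597 W/m².

ΔF = 4.86 W/m²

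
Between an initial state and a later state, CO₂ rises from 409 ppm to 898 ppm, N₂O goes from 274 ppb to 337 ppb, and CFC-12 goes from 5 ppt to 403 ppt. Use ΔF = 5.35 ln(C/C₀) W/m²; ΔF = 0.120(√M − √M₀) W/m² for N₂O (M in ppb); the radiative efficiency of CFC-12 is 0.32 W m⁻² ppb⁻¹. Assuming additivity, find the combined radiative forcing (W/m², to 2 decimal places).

ΔF = 4.55 W/m²

CO₂: 5.35 × ln(898/409) = 5.35 × ln(2.19560) = 5.35 × 0.78646 = 4.2076 W/m².
N₂O: 0.120 × (√337 − √274) = 0.120 × (18.3576 − 16.5529) = 0.120 × 1.8047 = 0.2166 W/m².
CFC-12: Δ = 403 − 5 = 398 ppt = 0.398 ppb; ΔF = 0.32 × 0.398 = 0.1274 W/m².
Total ΔF = 4.2076 + 0.2166 + 0.1274 = 4.5516 W/m².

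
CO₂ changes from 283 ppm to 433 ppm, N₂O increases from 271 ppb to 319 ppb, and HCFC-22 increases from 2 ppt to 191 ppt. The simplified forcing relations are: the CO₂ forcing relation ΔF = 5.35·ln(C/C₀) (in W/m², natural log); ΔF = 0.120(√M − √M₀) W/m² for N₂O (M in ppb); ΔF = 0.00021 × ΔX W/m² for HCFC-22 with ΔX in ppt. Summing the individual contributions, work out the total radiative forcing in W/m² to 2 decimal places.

CO₂: 5.35 × ln(433/283) = 5.35 × ln(1.53004) = 5.35 × 0.42529 = 2.2753 W/m².
N₂O: 0.120 × (√319 − √271) = 0.120 × (17.8606 − 16.4621) = 0.120 × 1.3985 = 0.1678 W/m².
HCFC-22: ΔF = 0.00021 × (191 − 2) = 0.00021 × 189 = 0.0397 W/m².
Total ΔF = 2.2753 + 0.1678 + 0.0397 = 2.4828 W/m².

ΔF = 2.48 W/m²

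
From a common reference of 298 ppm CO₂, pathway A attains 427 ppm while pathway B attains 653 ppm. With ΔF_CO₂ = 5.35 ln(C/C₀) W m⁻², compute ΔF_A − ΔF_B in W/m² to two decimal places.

ΔF_A = 5.35 ln(427/298) = 5.35 × 0.35969 = 1.9243 W/m².
ΔF_B = 5.35 ln(653/298) = 5.35 × 0.78448 = 4.1970 W/m².
Difference: 1.9243 − 4.1970 = -2.2727 W/m².

ΔF_A − ΔF_B = -2.27 W/m²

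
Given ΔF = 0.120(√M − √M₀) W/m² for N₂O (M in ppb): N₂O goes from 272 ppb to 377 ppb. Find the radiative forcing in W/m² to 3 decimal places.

ΔF = 0.351 W/m²

N₂O: 0.120 × (√377 − √272) = 0.120 × (19.4165 − 16.4924) = 0.120 × 2.9241 = 0.3509 W/m².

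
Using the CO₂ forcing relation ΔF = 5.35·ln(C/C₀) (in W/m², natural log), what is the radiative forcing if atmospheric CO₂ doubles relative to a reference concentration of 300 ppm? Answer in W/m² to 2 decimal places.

ΔF = 5.35 × ln(2) = 5.35 × 0.69315 = 3.7084 W/m².

ΔF = 3.71 W/m²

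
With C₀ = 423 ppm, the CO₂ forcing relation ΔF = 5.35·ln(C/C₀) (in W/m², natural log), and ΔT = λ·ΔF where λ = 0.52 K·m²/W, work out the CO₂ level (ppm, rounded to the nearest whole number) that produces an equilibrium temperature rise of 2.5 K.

Required forcing: ΔF = ΔT/λ = 2.5/0.52 = 4.8077 W/m².
Then ln(C/423) = ΔF/5.35 = 4.8077/5.35 = 0.89864.
So C = 423 × e^0.89864 = 423 × 2.45626 = 1039.00 ppm.

C ≈ 1039 ppm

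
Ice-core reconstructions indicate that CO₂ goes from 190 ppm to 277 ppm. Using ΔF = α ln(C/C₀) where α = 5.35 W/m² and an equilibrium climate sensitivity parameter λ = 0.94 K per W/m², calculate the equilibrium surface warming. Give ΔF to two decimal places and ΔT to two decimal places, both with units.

CO₂: 5.35 × ln(277/190) = 5.35 × ln(1.45789) = 5.35 × 0.37699 = 2.0169 W/m².
ΔT = λ ΔF = 0.94 × 2.02 = 1.8988 K.

ΔF = 2.02 W/m²; ΔT = 1.90 K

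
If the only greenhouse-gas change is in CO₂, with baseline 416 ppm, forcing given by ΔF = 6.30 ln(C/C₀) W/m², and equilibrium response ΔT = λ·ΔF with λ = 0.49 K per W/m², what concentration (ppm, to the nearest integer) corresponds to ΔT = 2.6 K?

C ≈ 966 ppm

Required forcing: ΔF = ΔT/λ = 2.6/0.49 = 5.3061 W/m².
Then ln(C/416) = ΔF/6.30 = 5.3061/6.30 = 0.84224.
So C = 416 × e^0.84224 = 416 × 2.32156 = 965.77 ppm.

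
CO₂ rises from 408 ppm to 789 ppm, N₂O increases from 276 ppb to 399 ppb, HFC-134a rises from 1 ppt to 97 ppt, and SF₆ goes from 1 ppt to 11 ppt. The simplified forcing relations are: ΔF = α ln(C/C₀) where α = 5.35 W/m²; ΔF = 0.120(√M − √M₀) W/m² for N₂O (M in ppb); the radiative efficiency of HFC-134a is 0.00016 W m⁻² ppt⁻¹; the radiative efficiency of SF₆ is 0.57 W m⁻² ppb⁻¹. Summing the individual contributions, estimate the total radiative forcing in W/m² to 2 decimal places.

CO₂: 5.35 × ln(789/408) = 5.35 × ln(1.93382) = 5.35 × 0.65950 = 3.5283 W/m².
N₂O: 0.120 × (√399 − √276) = 0.120 × (19.9750 − 16.6132) = 0.120 × 3.3618 = 0.4034 W/m².
HFC-134a: ΔF = 0.00016 × (97 − 1) = 0.00016 × 96 = 0.0154 W/m².
SF₆: Δ = 11 − 1 = 10 ppt = 0.010 ppb; ΔF = 0.57 × 0.010 = 0.0057 W/m².
Total ΔF = 3.5283 + 0.4034 + 0.0154 + 0.0057 = 3.9528 W/m².

ΔF = 3.95 W/m²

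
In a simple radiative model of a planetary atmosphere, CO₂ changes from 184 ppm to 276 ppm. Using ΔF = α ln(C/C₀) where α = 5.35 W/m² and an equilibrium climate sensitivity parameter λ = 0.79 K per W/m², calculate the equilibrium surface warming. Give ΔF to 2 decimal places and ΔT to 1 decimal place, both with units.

CO₂: 5.35 × ln(276/184) = 5.35 × ln(1.50000) = 5.35 × 0.40547 = 2.1693 W/m².
ΔT = λ ΔF = 0.79 × 2.17 = 1.7143 K.

ΔF = 2.17 W/m²; ΔT = 1.7 K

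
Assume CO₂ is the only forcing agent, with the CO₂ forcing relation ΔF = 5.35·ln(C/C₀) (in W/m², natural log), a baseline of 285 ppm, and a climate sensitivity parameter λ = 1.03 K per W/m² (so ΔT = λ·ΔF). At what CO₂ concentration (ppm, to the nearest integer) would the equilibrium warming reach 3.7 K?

C ≈ 558 ppm

Required forcing: ΔF = ΔT/λ = 3.7/1.03 = 3.5922 W/m².
Then ln(C/285) = ΔF/5.35 = 3.5922/5.35 = 0.67144.
So C = 285 × e^0.67144 = 285 × 1.95705 = 557.76 ppm.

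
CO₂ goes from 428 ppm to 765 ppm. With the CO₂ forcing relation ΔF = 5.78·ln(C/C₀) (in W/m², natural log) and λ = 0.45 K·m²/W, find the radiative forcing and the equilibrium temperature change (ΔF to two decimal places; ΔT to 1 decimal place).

CO₂: 5.78 × ln(765/428) = 5.78 × ln(1.78738) = 5.78 × 0.58075 = 3.3567 W/m².
ΔT = λ ΔF = 0.45 × 3.36 = 1.5120 K.

ΔF = 3.36 W/m²; ΔT = 1.5 K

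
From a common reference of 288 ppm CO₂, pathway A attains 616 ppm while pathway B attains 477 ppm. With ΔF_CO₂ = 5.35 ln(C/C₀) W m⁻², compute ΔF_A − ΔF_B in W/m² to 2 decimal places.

ΔF_A − ΔF_B = 1.37 W/m²

ΔF_A = 5.35 ln(616/288) = 5.35 × 0.76029 = 4.0676 W/m².
ΔF_B = 5.35 ln(477/288) = 5.35 × 0.50456 = 2.6994 W/m².
Difference: 4.0676 − 2.6994 = 1.3682 W/m².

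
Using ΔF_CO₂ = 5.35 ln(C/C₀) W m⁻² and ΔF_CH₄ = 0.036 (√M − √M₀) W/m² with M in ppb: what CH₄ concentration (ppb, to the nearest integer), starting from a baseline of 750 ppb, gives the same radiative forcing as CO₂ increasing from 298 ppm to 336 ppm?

CO₂ forcing: 5.35 × ln(336/298) = 5.35 × 0.120018 = 0.64210 W/m².
Set 0.036(√M − √750) = 0.64210: √M = 0.64210/0.036 + √750 = 17.8361 + 27.3861 = 45.2222.
M = (45.2222)² = 2045.05 ppb.

M ≈ 2045 ppb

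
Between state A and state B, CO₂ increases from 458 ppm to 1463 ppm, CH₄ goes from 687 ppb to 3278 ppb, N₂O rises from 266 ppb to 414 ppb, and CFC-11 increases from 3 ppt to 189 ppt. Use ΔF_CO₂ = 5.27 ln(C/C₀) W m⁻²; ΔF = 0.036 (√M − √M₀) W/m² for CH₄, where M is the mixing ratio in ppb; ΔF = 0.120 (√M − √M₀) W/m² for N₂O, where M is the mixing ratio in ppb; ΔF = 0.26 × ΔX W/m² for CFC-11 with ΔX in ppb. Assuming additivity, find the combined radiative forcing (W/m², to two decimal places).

ΔF = 7.77 W/m²

CO₂: 5.27 × ln(1463/458) = 5.27 × ln(3.19432) = 5.27 × 1.16137 = 6.1204 W/m².
CH₄: 0.036 × (√3278 − √687) = 0.036 × (57.2538 − 26.2107) = 0.036 × 31.0431 = 1.1176 W/m².
N₂O: 0.120 × (√414 − √266) = 0.120 × (20.3470 − 16.3095) = 0.120 × 4.0375 = 0.4845 W/m².
CFC-11: Δ = 189 − 3 = 186 ppt = 0.186 ppb; ΔF = 0.26 × 0.186 = 0.0484 W/m².
Total ΔF = 6.1204 + 1.1176 + 0.4845 + 0.0484 = 7.7709 W/m².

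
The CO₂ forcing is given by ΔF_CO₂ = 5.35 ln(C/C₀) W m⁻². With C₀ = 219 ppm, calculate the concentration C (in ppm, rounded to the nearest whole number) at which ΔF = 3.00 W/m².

C ≈ 384 ppm

Set 5.35 ln(C/219) = 3.00, so ln(C/219) = 3.00/5.35 = 0.56075.
Then C/219 = e^0.56075 = 1.75199, giving C = 219 × 1.75199 = 383.69 ppm.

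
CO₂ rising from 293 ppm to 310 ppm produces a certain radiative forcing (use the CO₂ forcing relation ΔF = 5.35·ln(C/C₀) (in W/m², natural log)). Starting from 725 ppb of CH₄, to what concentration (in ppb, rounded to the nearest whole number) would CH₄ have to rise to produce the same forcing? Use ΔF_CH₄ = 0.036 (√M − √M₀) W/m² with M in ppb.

M ≈ 1247 ppb

CO₂ forcing: 5.35 × ln(310/293) = 5.35 × 0.056400 = 0.30174 W/m².
Set 0.036(√M − √725) = 0.30174: √M = 0.30174/0.036 + √725 = 8.3817 + 26.9258 = 35.3075.
M = (35.3075)² = 1246.62 ppb.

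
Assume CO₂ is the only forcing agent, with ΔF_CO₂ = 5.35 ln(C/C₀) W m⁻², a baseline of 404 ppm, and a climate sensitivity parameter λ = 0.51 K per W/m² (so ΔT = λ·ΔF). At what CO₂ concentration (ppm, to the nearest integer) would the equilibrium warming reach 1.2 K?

C ≈ 627 ppm

Required forcing: ΔF = ΔT/λ = 1.2/0.51 = 2.3529 W/m².
Then ln(C/404) = ΔF/5.35 = 2.3529/5.35 = 0.43979.
So C = 404 × e^0.43979 = 404 × 1.55238 = 627.16 ppm.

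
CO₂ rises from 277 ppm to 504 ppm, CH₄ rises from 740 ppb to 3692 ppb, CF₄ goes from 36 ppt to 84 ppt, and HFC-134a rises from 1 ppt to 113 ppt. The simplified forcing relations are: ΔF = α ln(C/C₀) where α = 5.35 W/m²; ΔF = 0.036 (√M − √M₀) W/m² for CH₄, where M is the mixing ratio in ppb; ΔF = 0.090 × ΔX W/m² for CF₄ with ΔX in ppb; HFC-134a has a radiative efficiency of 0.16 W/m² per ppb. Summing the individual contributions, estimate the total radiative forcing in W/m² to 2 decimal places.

ΔF = 4.43 W/m²

CO₂: 5.35 × ln(504/277) = 5.35 × ln(1.81949) = 5.35 × 0.59856 = 3.2023 W/m².
CH₄: 0.036 × (√3692 − √740) = 0.036 × (60.7618 − 27.2029) = 0.036 × 33.5589 = 1.2081 W/m².
CF₄: Δ = 84 − 36 = 48 ppt = 0.048 ppb; ΔF = 0.090 × 0.048 = 0.0043 W/m².
HFC-134a: Δ = 113 − 1 = 112 ppt = 0.112 ppb; ΔF = 0.16 × 0.112 = 0.0179 W/m².
Total ΔF = 3.2023 + 1.2081 + 0.0043 + 0.0179 = 4.4326 W/m².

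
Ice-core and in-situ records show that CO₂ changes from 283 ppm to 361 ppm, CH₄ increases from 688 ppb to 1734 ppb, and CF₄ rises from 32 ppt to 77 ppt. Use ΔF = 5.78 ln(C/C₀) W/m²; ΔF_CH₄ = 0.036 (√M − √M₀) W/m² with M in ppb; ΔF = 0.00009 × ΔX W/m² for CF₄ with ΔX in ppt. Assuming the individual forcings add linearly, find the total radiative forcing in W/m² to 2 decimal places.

ΔF = 1.97 W/m²

CO₂: 5.78 × ln(361/283) = 5.78 × ln(1.27562) = 5.78 × 0.24343 = 1.4070 W/m².
CH₄: 0.036 × (√1734 − √688) = 0.036 × (41.6413 − 26.2298) = 0.036 × 15.4115 = 0.5548 W/m².
CF₄: ΔF = 0.00009 × (77 − 32) = 0.00009 × 45 = 0.0041 W/m².
Total ΔF = 1.4070 + 0.5548 + 0.0041 = 1.9659 W/m².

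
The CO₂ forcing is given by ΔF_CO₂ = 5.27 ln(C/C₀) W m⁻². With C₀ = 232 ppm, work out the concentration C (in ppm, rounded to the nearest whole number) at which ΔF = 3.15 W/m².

C ≈ 422 ppm

Set 5.27 ln(C/232) = 3.15, so ln(C/232) = 3.15/5.27 = 0.59772.
Then C/232 = e^0.59772 = 1.81797, giving C = 232 × 1.81797 = 421.77 ppm.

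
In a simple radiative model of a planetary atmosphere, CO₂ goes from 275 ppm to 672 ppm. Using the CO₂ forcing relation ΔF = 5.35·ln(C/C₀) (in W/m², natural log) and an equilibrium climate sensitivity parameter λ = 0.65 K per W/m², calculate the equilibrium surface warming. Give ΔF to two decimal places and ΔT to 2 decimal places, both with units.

CO₂: 5.35 × ln(672/275) = 5.35 × ln(2.44364) = 5.35 × 0.89349 = 4.7802 W/m².
ΔT = λ ΔF = 0.65 × 4.78 = 3.1070 K.

ΔF = 4.78 W/m²; ΔT = 3.11 K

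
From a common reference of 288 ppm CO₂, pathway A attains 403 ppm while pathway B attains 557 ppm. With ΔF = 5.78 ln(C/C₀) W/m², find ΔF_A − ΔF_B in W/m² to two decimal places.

ΔF_A = 5.78 ln(403/288) = 5.78 × 0.33598 = 1.9420 W/m².
ΔF_B = 5.78 ln(557/288) = 5.78 × 0.65960 = 3.8125 W/m².
Difference: 1.9420 − 3.8125 = -1.8705 W/m².

ΔF_A − ΔF_B = -1.87 W/m²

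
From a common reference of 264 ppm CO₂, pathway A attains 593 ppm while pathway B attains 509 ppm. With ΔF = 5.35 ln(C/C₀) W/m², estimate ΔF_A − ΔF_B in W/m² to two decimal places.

ΔF_A − ΔF_B = 0.82 W/m²

ΔF_A = 5.35 ln(593/264) = 5.35 × 0.80925 = 4.3295 W/m².
ΔF_B = 5.35 ln(509/264) = 5.35 × 0.65650 = 3.5123 W/m².
Difference: 4.3295 − 3.5123 = 0.8172 W/m².
(Equivalently, ΔF_A − ΔF_B = 5.35 ln(593/509) = 5.35 × 0.15275 = 0.8172 W/m².)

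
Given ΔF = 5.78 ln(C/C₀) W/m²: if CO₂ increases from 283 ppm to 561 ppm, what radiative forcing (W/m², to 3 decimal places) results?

ΔF = 3.955 W/m²

CO₂: 5.78 × ln(561/283) = 5.78 × ln(1.98233) = 5.78 × 0.68427 = 3.9551 W/m².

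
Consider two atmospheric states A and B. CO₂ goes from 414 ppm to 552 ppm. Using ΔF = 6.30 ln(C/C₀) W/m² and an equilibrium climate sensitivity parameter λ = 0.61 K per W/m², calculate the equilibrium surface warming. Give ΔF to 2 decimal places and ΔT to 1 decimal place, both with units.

CO₂: 6.30 × ln(552/414) = 6.30 × ln(1.33333) = 6.30 × 0.28768 = 1.8124 W/m².
ΔT = λ ΔF = 0.61 × 1.81 = 1.1041 K.

ΔF = 1.81 W/m²; ΔT = 1.1 K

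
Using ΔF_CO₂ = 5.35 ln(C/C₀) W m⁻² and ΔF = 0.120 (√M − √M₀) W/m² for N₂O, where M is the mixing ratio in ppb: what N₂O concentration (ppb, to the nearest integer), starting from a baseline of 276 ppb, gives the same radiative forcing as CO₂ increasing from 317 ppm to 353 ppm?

M ≈ 458 ppb

CO₂ forcing: 5.35 × ln(353/317) = 5.35 × 0.107566 = 0.57548 W/m².
Set 0.120(√M − √276) = 0.57548: √M = 0.57548/0.120 + √276 = 4.7957 + 16.6132 = 21.4089.
M = (21.4089)² = 458.34 ppb.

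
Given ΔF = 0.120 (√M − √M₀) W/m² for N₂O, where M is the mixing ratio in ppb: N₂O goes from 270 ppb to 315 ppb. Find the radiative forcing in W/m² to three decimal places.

N₂O: 0.120 × (√315 − √270) = 0.120 × (17.7482 − 16.4317) = 0.120 × 1.3165 = 0.1580 W/m².

ΔF = 0.158 W/m²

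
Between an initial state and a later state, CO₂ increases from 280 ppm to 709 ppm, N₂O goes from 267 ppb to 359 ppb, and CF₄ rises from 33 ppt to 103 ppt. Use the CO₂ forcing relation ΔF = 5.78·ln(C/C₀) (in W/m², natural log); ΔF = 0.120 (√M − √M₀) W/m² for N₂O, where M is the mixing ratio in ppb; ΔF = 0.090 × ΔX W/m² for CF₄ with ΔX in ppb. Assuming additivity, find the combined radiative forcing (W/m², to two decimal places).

CO₂: 5.78 × ln(709/280) = 5.78 × ln(2.53214) = 5.78 × 0.92906 = 5.3700 W/m².
N₂O: 0.120 × (√359 − √267) = 0.120 × (18.9473 − 16.3401) = 0.120 × 2.6072 = 0.3129 W/m².
CF₄: Δ = 103 − 33 = 70 ppt = 0.070 ppb; ΔF = 0.090 × 0.070 = 0.0063 W/m².
Total ΔF = 5.3700 + 0.3129 + 0.0063 = 5.6892 W/m².

ΔF = 5.69 W/m²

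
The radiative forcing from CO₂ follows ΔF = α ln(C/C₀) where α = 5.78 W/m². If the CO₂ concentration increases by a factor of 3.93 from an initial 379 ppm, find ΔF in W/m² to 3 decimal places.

ΔF = 7.911 W/m²

Because the forcing depends only on the ratio C/C₀, the initial concentration does not enter.
ΔF = 5.78 × ln(3.93) = 5.78 × 1.36864 = 7.9107 W/m².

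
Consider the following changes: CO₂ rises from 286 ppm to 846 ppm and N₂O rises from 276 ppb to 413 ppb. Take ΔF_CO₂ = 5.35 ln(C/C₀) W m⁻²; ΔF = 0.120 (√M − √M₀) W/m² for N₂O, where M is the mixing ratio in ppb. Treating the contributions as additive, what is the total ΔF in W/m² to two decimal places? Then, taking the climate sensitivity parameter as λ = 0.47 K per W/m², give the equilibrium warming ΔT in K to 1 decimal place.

CO₂: 5.35 × ln(846/286) = 5.35 × ln(2.95804) = 5.35 × 1.08453 = 5.8022 W/m².
N₂O: 0.120 × (√413 − √276) = 0.120 × (20.3224 − 16.6132) = 0.120 × 3.7092 = 0.4451 W/m².
Total ΔF = 5.8022 + 0.4451 = 6.2473 W/m².
ΔT = λ ΔF = 0.47 × 6.25 = 2.9375 K.

ΔF = 6.25 W/m²; ΔT = 2.9 K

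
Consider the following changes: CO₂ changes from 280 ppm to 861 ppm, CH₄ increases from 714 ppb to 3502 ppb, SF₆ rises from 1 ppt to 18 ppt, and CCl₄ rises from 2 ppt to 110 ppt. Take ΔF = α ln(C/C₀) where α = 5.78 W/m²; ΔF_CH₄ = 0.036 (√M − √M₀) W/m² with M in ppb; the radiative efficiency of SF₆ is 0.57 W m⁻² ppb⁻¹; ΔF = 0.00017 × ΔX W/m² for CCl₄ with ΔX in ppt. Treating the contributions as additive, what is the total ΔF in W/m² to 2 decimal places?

ΔF = 7.69 W/m²

CO₂: 5.78 × ln(861/280) = 5.78 × ln(3.07500) = 5.78 × 1.12330 = 6.4927 W/m².
CH₄: 0.036 × (√3502 − √714) = 0.036 × (59.1777 − 26.7208) = 0.036 × 32.4569 = 1.1684 W/m².
SF₆: Δ = 18 − 1 = 17 ppt = 0.017 ppb; ΔF = 0.57 × 0.017 = 0.0097 W/m².
CCl₄: ΔF = 0.00017 × (110 − 2) = 0.00017 × 108 = 0.0184 W/m².
Total ΔF = 6.4927 + 1.1684 + 0.0097 + 0.0184 = 7.6892 W/m².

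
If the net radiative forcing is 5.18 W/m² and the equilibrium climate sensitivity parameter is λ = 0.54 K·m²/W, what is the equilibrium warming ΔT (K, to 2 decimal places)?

ΔT = 2.80 K

ΔT = λ ΔF = 0.54 × 5.18 = 2.7972 K.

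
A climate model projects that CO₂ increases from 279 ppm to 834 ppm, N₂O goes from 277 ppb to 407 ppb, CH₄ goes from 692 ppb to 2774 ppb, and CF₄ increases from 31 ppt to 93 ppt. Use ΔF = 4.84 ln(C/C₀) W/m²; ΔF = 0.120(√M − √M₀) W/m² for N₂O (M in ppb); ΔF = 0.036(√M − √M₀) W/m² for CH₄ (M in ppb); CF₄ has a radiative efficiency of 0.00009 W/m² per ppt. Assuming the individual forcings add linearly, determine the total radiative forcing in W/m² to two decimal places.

CO₂: 4.84 × ln(834/279) = 4.84 × ln(2.98925) = 4.84 × 1.09502 = 5.2999 W/m².
N₂O: 0.120 × (√407 − √277) = 0.120 × (20.1742 − 16.6433) = 0.120 × 3.5309 = 0.4237 W/m².
CH₄: 0.036 × (√2774 − √692) = 0.036 × (52.6688 − 26.3059) = 0.036 × 26.3629 = 0.9491 W/m².
CF₄: ΔF = 0.00009 × (93 − 31) = 0.00009 × 62 = 0.0056 W/m².
Total ΔF = 5.2999 + 0.4237 + 0.9491 + 0.0056 = 6.6783 W/m².

ΔF = 6.68 W/m²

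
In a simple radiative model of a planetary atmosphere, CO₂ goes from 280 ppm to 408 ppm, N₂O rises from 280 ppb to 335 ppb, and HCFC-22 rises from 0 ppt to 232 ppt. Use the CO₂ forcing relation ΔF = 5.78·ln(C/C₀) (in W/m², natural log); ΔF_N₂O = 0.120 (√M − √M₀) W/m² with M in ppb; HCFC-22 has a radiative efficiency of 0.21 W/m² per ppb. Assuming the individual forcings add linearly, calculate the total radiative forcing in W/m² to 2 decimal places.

ΔF = 2.41 W/m²

CO₂: 5.78 × ln(408/280) = 5.78 × ln(1.45714) = 5.78 × 0.37648 = 2.1761 W/m².
N₂O: 0.120 × (√335 − √280) = 0.120 × (18.3030 − 16.7332) = 0.120 × 1.5698 = 0.1884 W/m².
HCFC-22: Δ = 232 − 0 = 232 ppt = 0.232 ppb; ΔF = 0.21 × 0.232 = 0.0487 W/m².
Total ΔF = 2.1761 + 0.1884 + 0.0487 = 2.4132 W/m².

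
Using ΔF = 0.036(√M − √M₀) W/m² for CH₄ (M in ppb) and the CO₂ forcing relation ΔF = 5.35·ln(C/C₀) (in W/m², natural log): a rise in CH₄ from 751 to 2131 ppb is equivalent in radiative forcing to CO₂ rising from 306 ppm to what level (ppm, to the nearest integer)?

CH₄ forcing: 0.036 × (√2131 − √751) = 0.036 × (46.1628 − 27.4044) = 0.036 × 18.7584 = 0.67530 W/m².
Set 5.35 ln(C/306) = 0.67530: ln(C/306) = 0.67530/5.35 = 0.12622, so C = 306 × e^0.12622 = 306 × 1.13453 = 347.17 ppm.

C ≈ 347 ppm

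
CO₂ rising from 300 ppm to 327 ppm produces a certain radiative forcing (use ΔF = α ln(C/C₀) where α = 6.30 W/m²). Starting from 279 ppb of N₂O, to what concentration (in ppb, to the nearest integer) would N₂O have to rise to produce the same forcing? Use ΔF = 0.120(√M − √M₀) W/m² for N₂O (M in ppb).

CO₂ forcing: 6.30 × ln(327/300) = 6.30 × 0.086178 = 0.54292 W/m².
Set 0.120(√M − √279) = 0.54292: √M = 0.54292/0.120 + √279 = 4.5243 + 16.7033 = 21.2276.
M = (21.2276)² = 450.61 ppb.

M ≈ 451 ppb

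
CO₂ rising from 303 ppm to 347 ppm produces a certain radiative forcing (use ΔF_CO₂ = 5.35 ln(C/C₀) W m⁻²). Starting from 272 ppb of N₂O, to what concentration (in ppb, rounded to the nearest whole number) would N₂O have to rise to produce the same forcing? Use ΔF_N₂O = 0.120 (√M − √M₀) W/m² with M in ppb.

M ≈ 508 ppb

CO₂ forcing: 5.35 × ln(347/303) = 5.35 × 0.135592 = 0.72542 W/m².
Set 0.120(√M − √272) = 0.72542: √M = 0.72542/0.120 + √272 = 6.0452 + 16.4924 = 22.5376.
M = (22.5376)² = 507.94 ppb.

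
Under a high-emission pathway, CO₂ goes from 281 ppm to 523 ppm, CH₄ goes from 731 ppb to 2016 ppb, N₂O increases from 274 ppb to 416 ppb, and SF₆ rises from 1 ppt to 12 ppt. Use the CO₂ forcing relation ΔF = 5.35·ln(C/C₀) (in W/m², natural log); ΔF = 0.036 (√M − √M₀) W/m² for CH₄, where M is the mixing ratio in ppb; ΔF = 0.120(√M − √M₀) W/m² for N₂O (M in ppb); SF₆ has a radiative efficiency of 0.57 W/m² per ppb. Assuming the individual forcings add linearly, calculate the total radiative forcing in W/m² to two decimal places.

ΔF = 4.43 W/m²

CO₂: 5.35 × ln(523/281) = 5.35 × ln(1.86121) = 5.35 × 0.62123 = 3.3236 W/m².
CH₄: 0.036 × (√2016 − √731) = 0.036 × (44.8999 − 27.0370) = 0.036 × 17.8629 = 0.6431 W/m².
N₂O: 0.120 × (√416 − √274) = 0.120 × (20.3961 − 16.5529) = 0.120 × 3.8432 = 0.4612 W/m².
SF₆: Δ = 12 − 1 = 11 ppt = 0.011 ppb; ΔF = 0.57 × 0.011 = 0.0063 W/m².
Total ΔF = 3.3236 + 0.6431 + 0.4612 + 0.0063 = 4.4342 W/m².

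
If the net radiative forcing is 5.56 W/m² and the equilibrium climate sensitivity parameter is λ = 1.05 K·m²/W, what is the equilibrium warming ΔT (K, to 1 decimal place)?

ΔT = 5.8 K

ΔT = λ ΔF = 1.05 × 5.56 = 5.8380 K.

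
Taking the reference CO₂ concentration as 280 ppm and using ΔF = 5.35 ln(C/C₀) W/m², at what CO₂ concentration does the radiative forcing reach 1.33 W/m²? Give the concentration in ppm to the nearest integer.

C ≈ 359 ppm

Set 5.35 ln(C/280) = 1.33, so ln(C/280) = 1.33/5.35 = 0.24860.
Then C/280 = e^0.24860 = 1.28223, giving C = 280 × 1.28223 = 359.02 ppm.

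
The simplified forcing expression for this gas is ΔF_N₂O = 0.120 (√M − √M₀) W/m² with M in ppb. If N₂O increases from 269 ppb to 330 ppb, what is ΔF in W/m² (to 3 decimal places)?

ΔF = 0.212 W/m²

N₂O: 0.120 × (√330 − √269) = 0.120 × (18.1659 − 16.4012) = 0.120 × 1.7647 = 0.2118 W/m².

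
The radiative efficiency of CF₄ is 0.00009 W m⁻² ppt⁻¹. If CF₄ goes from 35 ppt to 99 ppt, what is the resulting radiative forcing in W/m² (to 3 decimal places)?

ΔF = 0.006 W/m²

CF₄: ΔF = 0.00009 × (99 − 35) = 0.00009 × 64 = 0.0058 W/m².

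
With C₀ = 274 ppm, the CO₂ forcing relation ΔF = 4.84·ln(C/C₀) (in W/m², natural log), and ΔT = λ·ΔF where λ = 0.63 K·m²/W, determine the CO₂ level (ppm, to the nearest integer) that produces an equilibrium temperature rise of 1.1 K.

Required forcing: ΔF = ΔT/λ = 1.1/0.63 = 1.7460 W/m².
Then ln(C/274) = ΔF/4.84 = 1.7460/4.84 = 0.36074.
So C = 274 × e^0.36074 = 274 × 1.43439 = 393.02 ppm.

C ≈ 393 ppm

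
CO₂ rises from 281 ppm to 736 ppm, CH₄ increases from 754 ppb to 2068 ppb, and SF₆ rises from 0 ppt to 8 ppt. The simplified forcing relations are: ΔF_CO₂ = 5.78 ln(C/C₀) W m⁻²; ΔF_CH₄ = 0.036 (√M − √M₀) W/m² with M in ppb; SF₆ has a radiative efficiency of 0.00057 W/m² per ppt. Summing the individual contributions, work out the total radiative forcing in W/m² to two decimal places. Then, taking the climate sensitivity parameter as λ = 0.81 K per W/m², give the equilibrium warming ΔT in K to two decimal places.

ΔF = 6.22 W/m²; ΔT = 5.04 K

CO₂: 5.78 × ln(736/281) = 5.78 × ln(2.61922) = 5.78 × 0.96288 = 5.5654 W/m².
CH₄: 0.036 × (√2068 − √754) = 0.036 × (45.4753 − 27.4591) = 0.036 × 18.0162 = 0.6486 W/m².
SF₆: ΔF = 0.00057 × (8 − 0) = 0.00057 × 8 = 0.0046 W/m².
Total ΔF = 5.5654 + 0.6486 + 0.0046 = 6.2186 W/m².
ΔT = λ ΔF = 0.81 × 6.22 = 5.0382 K.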